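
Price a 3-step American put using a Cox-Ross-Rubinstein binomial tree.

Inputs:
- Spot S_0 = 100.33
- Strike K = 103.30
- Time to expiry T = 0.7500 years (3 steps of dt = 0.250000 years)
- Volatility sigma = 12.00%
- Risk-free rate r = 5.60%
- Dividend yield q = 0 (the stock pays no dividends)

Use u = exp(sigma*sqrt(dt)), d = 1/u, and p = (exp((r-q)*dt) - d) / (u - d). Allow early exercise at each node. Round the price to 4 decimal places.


Answer: Price = V(0,0) = 4.2597

Derivation:
dt = T/N = 0.250000
u = exp(sigma*sqrt(dt)) = 1.061837; d = 1/u = 0.941765
p = (exp((r-q)*dt) - d) / (u - d) = 0.602421
Discount per step: exp(-r*dt) = 0.986098
Stock lattice S(k, i) with i counting down-moves:
  k=0: S(0,0) = 100.3300
  k=1: S(1,0) = 106.5341; S(1,1) = 94.4872
  k=2: S(2,0) = 113.1218; S(2,1) = 100.3300; S(2,2) = 88.9847
  k=3: S(3,0) = 120.1168; S(3,1) = 106.5341; S(3,2) = 94.4872; S(3,3) = 83.8027
Terminal payoffs V(N, i) = max(K - S_T, 0):
  V(3,0) = 0.000000; V(3,1) = 0.000000; V(3,2) = 8.812764; V(3,3) = 19.497340
Backward induction: V(k, i) = exp(-r*dt) * [p * V(k+1, i) + (1-p) * V(k+1, i+1)]; then take max(V_cont, immediate exercise) for American.
  V(2,0) = exp(-r*dt) * [p*0.000000 + (1-p)*0.000000] = 0.000000; exercise = 0.000000; V(2,0) = max -> 0.000000
  V(2,1) = exp(-r*dt) * [p*0.000000 + (1-p)*8.812764] = 3.455057; exercise = 2.970000; V(2,1) = max -> 3.455057
  V(2,2) = exp(-r*dt) * [p*8.812764 + (1-p)*19.497340] = 12.879149; exercise = 14.315273; V(2,2) = max -> 14.315273
  V(1,0) = exp(-r*dt) * [p*0.000000 + (1-p)*3.455057] = 1.354560; exercise = 0.000000; V(1,0) = max -> 1.354560
  V(1,1) = exp(-r*dt) * [p*3.455057 + (1-p)*14.315273] = 7.664787; exercise = 8.812764; V(1,1) = max -> 8.812764
  V(0,0) = exp(-r*dt) * [p*1.354560 + (1-p)*8.812764] = 4.259729; exercise = 2.970000; V(0,0) = max -> 4.259729


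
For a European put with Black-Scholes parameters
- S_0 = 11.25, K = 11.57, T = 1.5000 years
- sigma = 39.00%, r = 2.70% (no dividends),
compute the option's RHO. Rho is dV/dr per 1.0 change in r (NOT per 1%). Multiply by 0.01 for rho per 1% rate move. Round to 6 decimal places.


d1 = 0.2648957501; d2 = -0.2127547497
phi(d1) = 0.3851881309; exp(-qT) = 1.0000000000; exp(-rT) = 0.9603091645
N(-d2) = 0.5842408699
Rho = -K*T*exp(-rT)*N(-d2) = -11.5700 * 1.5000 * 0.9603091645 * 0.5842408699 = -9.737055

Answer: Rho = -9.737055


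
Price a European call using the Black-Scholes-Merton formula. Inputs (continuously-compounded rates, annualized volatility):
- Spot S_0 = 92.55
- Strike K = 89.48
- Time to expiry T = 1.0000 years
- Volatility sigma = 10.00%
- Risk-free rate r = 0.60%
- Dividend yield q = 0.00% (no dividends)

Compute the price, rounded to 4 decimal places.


Answer: Price = 5.7031

Derivation:
d1 = (ln(S/K) + (r - q + 0.5*sigma^2) * T) / (sigma * sqrt(T)) = 0.44733902
d2 = d1 - sigma * sqrt(T) = 0.34733902
exp(-rT) = 0.99401796; exp(-qT) = 1.00000000
C = S_0 * exp(-qT) * N(d1) - K * exp(-rT) * N(d2)
N(d1) = 0.67268485; N(d2) = 0.63583168
C = 92.5500 * 1.00000000 * 0.67268485 - 89.4800 * 0.99401796 * 0.63583168 = 5.7031


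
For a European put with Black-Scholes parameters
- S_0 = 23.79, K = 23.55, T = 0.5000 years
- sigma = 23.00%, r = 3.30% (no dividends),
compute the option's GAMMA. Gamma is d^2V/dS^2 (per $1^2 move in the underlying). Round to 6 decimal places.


d1 = 0.2451170522; d2 = 0.0824824925
phi(d1) = 0.3871358098; exp(-qT) = 1.0000000000; exp(-rT) = 0.9836353794
Gamma = exp(-qT) * phi(d1) / (S * sigma * sqrt(T)) = 1.0000000000 * 0.3871358098 / (23.7900 * 0.2300 * 0.7071067812) = 0.100059

Answer: Gamma = 0.100059


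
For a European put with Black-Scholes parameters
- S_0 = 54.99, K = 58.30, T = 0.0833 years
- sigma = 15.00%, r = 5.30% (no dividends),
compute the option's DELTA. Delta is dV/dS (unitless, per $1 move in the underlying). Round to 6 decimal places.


Answer: Delta = -0.889996

Derivation:
d1 = -1.2265076875; d2 = -1.2698002966
phi(d1) = 0.1880402794; exp(-qT) = 1.0000000000; exp(-rT) = 0.9955948313
N(-d1) = 0.8899961579
Delta = -exp(-qT) * N(-d1) = -1.0000000000 * 0.8899961579 = -0.889996


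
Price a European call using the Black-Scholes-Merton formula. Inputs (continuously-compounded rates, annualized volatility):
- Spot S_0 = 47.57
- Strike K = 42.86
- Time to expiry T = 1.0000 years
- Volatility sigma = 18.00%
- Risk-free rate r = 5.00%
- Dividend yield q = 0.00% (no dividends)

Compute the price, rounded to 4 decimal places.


d1 = (ln(S/K) + (r - q + 0.5*sigma^2) * T) / (sigma * sqrt(T)) = 0.94701845
d2 = d1 - sigma * sqrt(T) = 0.76701845
exp(-rT) = 0.95122942; exp(-qT) = 1.00000000
C = S_0 * exp(-qT) * N(d1) - K * exp(-rT) * N(d2)
N(d1) = 0.82818531; N(d2) = 0.77846473
C = 47.5700 * 1.00000000 * 0.82818531 - 42.8600 * 0.95122942 * 0.77846473 = 7.6590

Answer: Price = 7.6590


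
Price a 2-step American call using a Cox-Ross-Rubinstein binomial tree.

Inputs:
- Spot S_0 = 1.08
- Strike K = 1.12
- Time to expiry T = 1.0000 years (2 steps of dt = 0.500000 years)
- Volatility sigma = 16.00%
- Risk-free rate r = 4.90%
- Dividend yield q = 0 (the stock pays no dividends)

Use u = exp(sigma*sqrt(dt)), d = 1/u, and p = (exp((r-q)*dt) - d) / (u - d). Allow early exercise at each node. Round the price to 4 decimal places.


Answer: Price = V(0,0) = 0.0753

Derivation:
dt = T/N = 0.500000
u = exp(sigma*sqrt(dt)) = 1.119785; d = 1/u = 0.893028
p = (exp((r-q)*dt) - d) / (u - d) = 0.581125
Discount per step: exp(-r*dt) = 0.975798
Stock lattice S(k, i) with i counting down-moves:
  k=0: S(0,0) = 1.0800
  k=1: S(1,0) = 1.2094; S(1,1) = 0.9645
  k=2: S(2,0) = 1.3542; S(2,1) = 1.0800; S(2,2) = 0.8613
Terminal payoffs V(N, i) = max(S_T - K, 0):
  V(2,0) = 0.234233; V(2,1) = 0.000000; V(2,2) = 0.000000
Backward induction: V(k, i) = exp(-r*dt) * [p * V(k+1, i) + (1-p) * V(k+1, i+1)]; then take max(V_cont, immediate exercise) for American.
  V(1,0) = exp(-r*dt) * [p*0.234233 + (1-p)*0.000000] = 0.132824; exercise = 0.089368; V(1,0) = max -> 0.132824
  V(1,1) = exp(-r*dt) * [p*0.000000 + (1-p)*0.000000] = 0.000000; exercise = 0.000000; V(1,1) = max -> 0.000000
  V(0,0) = exp(-r*dt) * [p*0.132824 + (1-p)*0.000000] = 0.075319; exercise = 0.000000; V(0,0) = max -> 0.075319


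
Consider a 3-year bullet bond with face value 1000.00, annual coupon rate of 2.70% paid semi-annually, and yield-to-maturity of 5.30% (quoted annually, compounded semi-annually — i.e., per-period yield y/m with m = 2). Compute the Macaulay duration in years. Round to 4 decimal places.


Answer: Macaulay duration = 2.8974 years

Derivation:
Coupon per period c = face * coupon_rate / m = 13.500000
Periods per year m = 2; per-period yield y/m = 0.026500
Number of cashflows N = 6
Cashflows (t years, CF_t, discount factor 1/(1+y/m)^(m*t), PV):
  t = 0.5000: CF_t = 13.500000, DF = 0.974184, PV = 13.151486
  t = 1.0000: CF_t = 13.500000, DF = 0.949035, PV = 12.811968
  t = 1.5000: CF_t = 13.500000, DF = 0.924535, PV = 12.481216
  t = 2.0000: CF_t = 13.500000, DF = 0.900667, PV = 12.159003
  t = 2.5000: CF_t = 13.500000, DF = 0.877415, PV = 11.845107
  t = 3.0000: CF_t = 1013.500000, DF = 0.854764, PV = 866.303424
Price P = sum_t PV_t = 928.752204
Macaulay numerator sum_t t * PV_t:
  t * PV_t at t = 0.5000: 6.575743
  t * PV_t at t = 1.0000: 12.811968
  t * PV_t at t = 1.5000: 18.721824
  t * PV_t at t = 2.0000: 24.318005
  t * PV_t at t = 2.5000: 29.612768
  t * PV_t at t = 3.0000: 2598.910271
Macaulay duration D = (sum_t t * PV_t) / P = 2690.950580 / 928.752204 = 2.897383


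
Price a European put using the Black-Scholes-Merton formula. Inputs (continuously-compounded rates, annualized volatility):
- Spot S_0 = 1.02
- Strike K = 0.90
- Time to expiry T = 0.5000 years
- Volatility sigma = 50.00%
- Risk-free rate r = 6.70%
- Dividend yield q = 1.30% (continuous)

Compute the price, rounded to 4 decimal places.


d1 = (ln(S/K) + (r - q + 0.5*sigma^2) * T) / (sigma * sqrt(T)) = 0.60715906
d2 = d1 - sigma * sqrt(T) = 0.25360567
exp(-rT) = 0.96705491; exp(-qT) = 0.99352108
P = K * exp(-rT) * N(-d2) - S_0 * exp(-qT) * N(-d1)
N(-d1) = 0.27187268; N(-d2) = 0.39990011
P = 0.9000 * 0.96705491 * 0.39990011 - 1.0200 * 0.99352108 * 0.27187268 = 0.0725

Answer: Price = 0.0725


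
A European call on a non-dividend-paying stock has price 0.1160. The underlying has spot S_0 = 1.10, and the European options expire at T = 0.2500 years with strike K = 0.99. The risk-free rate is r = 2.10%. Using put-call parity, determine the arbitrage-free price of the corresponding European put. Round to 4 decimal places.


Answer: Put price = 0.0008

Derivation:
Put-call parity: C - P = S_0 * exp(-qT) - K * exp(-rT).
S_0 * exp(-qT) = 1.1000 * 1.00000000 = 1.10000000
K * exp(-rT) = 0.9900 * 0.99476376 = 0.98481612
P = C - S*exp(-qT) + K*exp(-rT)
P = 0.1160 - 1.10000000 + 0.98481612 = 0.0008


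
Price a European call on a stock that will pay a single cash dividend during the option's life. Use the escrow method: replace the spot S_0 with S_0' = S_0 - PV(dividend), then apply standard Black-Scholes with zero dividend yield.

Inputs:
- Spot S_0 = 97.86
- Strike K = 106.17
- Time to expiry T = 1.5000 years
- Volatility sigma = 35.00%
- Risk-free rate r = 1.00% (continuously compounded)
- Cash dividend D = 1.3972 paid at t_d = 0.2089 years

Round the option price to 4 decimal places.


Answer: Price = 13.2966

Derivation:
PV(D) = D * exp(-r * t_d) = 1.3972 * 0.99791318 = 1.39428430
S_0' = S_0 - PV(D) = 97.8600 - 1.39428430 = 96.46571570
d1 = (ln(S_0'/K) + (r + sigma^2/2)*T) / (sigma*sqrt(T)) = 0.02571051
d2 = d1 - sigma*sqrt(T) = -0.40295020
exp(-rT) = 0.98511194
N(d1) = 0.51025588; N(d2) = 0.34349243
C = S_0' * N(d1) - K * exp(-rT) * N(d2) = 96.46571570 * 0.51025588 - 106.1700 * 0.98511194 * 0.34349243 = 13.2966


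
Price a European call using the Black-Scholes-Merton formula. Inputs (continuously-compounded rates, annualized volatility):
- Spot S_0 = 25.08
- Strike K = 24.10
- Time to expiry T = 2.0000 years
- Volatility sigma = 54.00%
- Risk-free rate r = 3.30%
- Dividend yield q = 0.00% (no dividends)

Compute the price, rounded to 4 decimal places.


Answer: Price = 8.4089

Derivation:
d1 = (ln(S/K) + (r - q + 0.5*sigma^2) * T) / (sigma * sqrt(T)) = 0.52045531
d2 = d1 - sigma * sqrt(T) = -0.24322002
exp(-rT) = 0.93613086; exp(-qT) = 1.00000000
C = S_0 * exp(-qT) * N(d1) - K * exp(-rT) * N(d2)
N(d1) = 0.69862686; N(d2) = 0.40391748
C = 25.0800 * 1.00000000 * 0.69862686 - 24.1000 * 0.93613086 * 0.40391748 = 8.4089


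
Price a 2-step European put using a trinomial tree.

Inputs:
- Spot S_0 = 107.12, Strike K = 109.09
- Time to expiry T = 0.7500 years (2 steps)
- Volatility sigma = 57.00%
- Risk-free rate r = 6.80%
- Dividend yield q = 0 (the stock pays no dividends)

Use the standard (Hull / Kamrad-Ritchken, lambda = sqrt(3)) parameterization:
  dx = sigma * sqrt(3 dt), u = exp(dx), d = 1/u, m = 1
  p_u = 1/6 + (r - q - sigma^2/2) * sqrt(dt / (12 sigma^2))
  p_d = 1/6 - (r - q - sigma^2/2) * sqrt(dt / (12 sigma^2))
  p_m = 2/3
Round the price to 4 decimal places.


Answer: Price = V(0,0) = 16.3028

Derivation:
dt = T/N = 0.375000; dx = sigma*sqrt(3*dt) = 0.604576
u = exp(dx) = 1.830476; d = 1/u = 0.546306
p_u = 0.137374, p_m = 0.666667, p_d = 0.195959
Discount per step: exp(-r*dt) = 0.974822
Stock lattice S(k, j) with j the centered position index:
  k=0: S(0,+0) = 107.1200
  k=1: S(1,-1) = 58.5203; S(1,+0) = 107.1200; S(1,+1) = 196.0806
  k=2: S(2,-2) = 31.9700; S(2,-1) = 58.5203; S(2,+0) = 107.1200; S(2,+1) = 196.0806; S(2,+2) = 358.9210
Terminal payoffs V(N, j) = max(K - S_T, 0):
  V(2,-2) = 77.120027; V(2,-1) = 50.569718; V(2,+0) = 1.970000; V(2,+1) = 0.000000; V(2,+2) = 0.000000
Backward induction: V(k, j) = exp(-r*dt) * [p_u * V(k+1, j+1) + p_m * V(k+1, j) + p_d * V(k+1, j-1)]
  V(1,-1) = exp(-r*dt) * [p_u*1.970000 + p_m*50.569718 + p_d*77.120027] = 47.860003
  V(1,+0) = exp(-r*dt) * [p_u*0.000000 + p_m*1.970000 + p_d*50.569718] = 10.940352
  V(1,+1) = exp(-r*dt) * [p_u*0.000000 + p_m*0.000000 + p_d*1.970000] = 0.376319
  V(0,+0) = exp(-r*dt) * [p_u*0.376319 + p_m*10.940352 + p_d*47.860003] = 16.302790


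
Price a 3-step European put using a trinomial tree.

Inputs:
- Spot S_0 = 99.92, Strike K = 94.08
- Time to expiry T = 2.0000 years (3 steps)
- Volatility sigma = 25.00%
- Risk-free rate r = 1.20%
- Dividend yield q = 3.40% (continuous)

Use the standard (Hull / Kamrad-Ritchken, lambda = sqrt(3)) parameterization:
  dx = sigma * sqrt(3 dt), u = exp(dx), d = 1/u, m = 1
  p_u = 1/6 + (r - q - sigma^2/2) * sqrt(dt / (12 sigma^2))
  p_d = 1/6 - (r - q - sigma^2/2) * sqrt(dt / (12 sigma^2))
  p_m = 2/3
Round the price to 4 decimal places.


Answer: Price = V(0,0) = 11.8434

Derivation:
dt = T/N = 0.666667; dx = sigma*sqrt(3*dt) = 0.353553
u = exp(dx) = 1.424119; d = 1/u = 0.702189
p_u = 0.116462, p_m = 0.666667, p_d = 0.216871
Discount per step: exp(-r*dt) = 0.992032
Stock lattice S(k, j) with j the centered position index:
  k=0: S(0,+0) = 99.9200
  k=1: S(1,-1) = 70.1627; S(1,+0) = 99.9200; S(1,+1) = 142.2980
  k=2: S(2,-2) = 49.2674; S(2,-1) = 70.1627; S(2,+0) = 99.9200; S(2,+1) = 142.2980; S(2,+2) = 202.6492
  k=3: S(3,-3) = 34.5950; S(3,-2) = 49.2674; S(3,-1) = 70.1627; S(3,+0) = 99.9200; S(3,+1) = 142.2980; S(3,+2) = 202.6492; S(3,+3) = 288.5966
Terminal payoffs V(N, j) = max(K - S_T, 0):
  V(3,-3) = 59.484982; V(3,-2) = 44.812576; V(3,-1) = 23.917325; V(3,+0) = 0.000000; V(3,+1) = 0.000000; V(3,+2) = 0.000000; V(3,+3) = 0.000000
Backward induction: V(k, j) = exp(-r*dt) * [p_u * V(k+1, j+1) + p_m * V(k+1, j) + p_d * V(k+1, j-1)]
  V(2,-2) = exp(-r*dt) * [p_u*23.917325 + p_m*44.812576 + p_d*59.484982] = 45.198060
  V(2,-1) = exp(-r*dt) * [p_u*0.000000 + p_m*23.917325 + p_d*44.812576] = 25.458954
  V(2,+0) = exp(-r*dt) * [p_u*0.000000 + p_m*0.000000 + p_d*23.917325] = 5.145650
  V(2,+1) = exp(-r*dt) * [p_u*0.000000 + p_m*0.000000 + p_d*0.000000] = 0.000000
  V(2,+2) = exp(-r*dt) * [p_u*0.000000 + p_m*0.000000 + p_d*0.000000] = 0.000000
  V(1,-1) = exp(-r*dt) * [p_u*5.145650 + p_m*25.458954 + p_d*45.198060] = 27.155950
  V(1,+0) = exp(-r*dt) * [p_u*0.000000 + p_m*5.145650 + p_d*25.458954] = 8.880420
  V(1,+1) = exp(-r*dt) * [p_u*0.000000 + p_m*0.000000 + p_d*5.145650] = 1.107052
  V(0,+0) = exp(-r*dt) * [p_u*1.107052 + p_m*8.880420 + p_d*27.155950] = 11.843427


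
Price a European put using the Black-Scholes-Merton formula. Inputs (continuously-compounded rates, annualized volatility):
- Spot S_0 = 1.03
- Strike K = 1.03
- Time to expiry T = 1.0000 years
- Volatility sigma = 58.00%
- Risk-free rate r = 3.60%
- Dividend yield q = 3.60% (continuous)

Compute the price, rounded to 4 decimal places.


d1 = (ln(S/K) + (r - q + 0.5*sigma^2) * T) / (sigma * sqrt(T)) = 0.29000000
d2 = d1 - sigma * sqrt(T) = -0.29000000
exp(-rT) = 0.96464029; exp(-qT) = 0.96464029
P = K * exp(-rT) * N(-d2) - S_0 * exp(-qT) * N(-d1)
N(-d1) = 0.38590812; N(-d2) = 0.61409188
P = 1.0300 * 0.96464029 * 0.61409188 - 1.0300 * 0.96464029 * 0.38590812 = 0.2267

Answer: Price = 0.2267


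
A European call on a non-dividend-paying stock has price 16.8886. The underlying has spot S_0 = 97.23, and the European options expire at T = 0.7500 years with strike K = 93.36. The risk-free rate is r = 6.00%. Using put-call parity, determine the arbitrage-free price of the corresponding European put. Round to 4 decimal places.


Put-call parity: C - P = S_0 * exp(-qT) - K * exp(-rT).
S_0 * exp(-qT) = 97.2300 * 1.00000000 = 97.23000000
K * exp(-rT) = 93.3600 * 0.95599748 = 89.25192490
P = C - S*exp(-qT) + K*exp(-rT)
P = 16.8886 - 97.23000000 + 89.25192490 = 8.9105

Answer: Put price = 8.9105


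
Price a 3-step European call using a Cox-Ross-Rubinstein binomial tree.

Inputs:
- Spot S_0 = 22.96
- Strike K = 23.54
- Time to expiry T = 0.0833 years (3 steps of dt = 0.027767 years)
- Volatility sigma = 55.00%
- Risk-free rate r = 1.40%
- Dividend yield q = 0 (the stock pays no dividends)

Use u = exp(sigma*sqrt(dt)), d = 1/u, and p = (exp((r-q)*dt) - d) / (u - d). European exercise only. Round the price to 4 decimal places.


dt = T/N = 0.027767
u = exp(sigma*sqrt(dt)) = 1.095979; d = 1/u = 0.912426
p = (exp((r-q)*dt) - d) / (u - d) = 0.479222
Discount per step: exp(-r*dt) = 0.999611
Stock lattice S(k, i) with i counting down-moves:
  k=0: S(0,0) = 22.9600
  k=1: S(1,0) = 25.1637; S(1,1) = 20.9493
  k=2: S(2,0) = 27.5789; S(2,1) = 22.9600; S(2,2) = 19.1147
  k=3: S(3,0) = 30.2259; S(3,1) = 25.1637; S(3,2) = 20.9493; S(3,3) = 17.4407
Terminal payoffs V(N, i) = max(S_T - K, 0):
  V(3,0) = 6.685882; V(3,1) = 1.623685; V(3,2) = 0.000000; V(3,3) = 0.000000
Backward induction: V(k, i) = exp(-r*dt) * [p * V(k+1, i) + (1-p) * V(k+1, i+1)].
  V(2,0) = exp(-r*dt) * [p*6.685882 + (1-p)*1.623685] = 4.048028
  V(2,1) = exp(-r*dt) * [p*1.623685 + (1-p)*0.000000] = 0.777804
  V(2,2) = exp(-r*dt) * [p*0.000000 + (1-p)*0.000000] = 0.000000
  V(1,0) = exp(-r*dt) * [p*4.048028 + (1-p)*0.777804] = 2.344056
  V(1,1) = exp(-r*dt) * [p*0.777804 + (1-p)*0.000000] = 0.372596
  V(0,0) = exp(-r*dt) * [p*2.344056 + (1-p)*0.372596] = 1.316851

Answer: Price = V(0,0) = 1.3169


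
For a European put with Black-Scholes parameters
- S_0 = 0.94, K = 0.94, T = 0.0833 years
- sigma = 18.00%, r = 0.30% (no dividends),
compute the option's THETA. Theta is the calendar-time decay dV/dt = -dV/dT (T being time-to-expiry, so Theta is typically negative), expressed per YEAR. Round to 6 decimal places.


Answer: Theta = -0.115450

Derivation:
d1 = 0.0307858553; d2 = -0.0211652755
phi(d1) = 0.3987532726; exp(-qT) = 1.0000000000; exp(-rT) = 0.9997501312
Theta = -S*exp(-qT)*phi(d1)*sigma/(2*sqrt(T)) + r*K*exp(-rT)*N(-d2) - q*S*exp(-qT)*N(-d1)
N(-d1) = 0.4877201604; N(-d2) = 0.5084430929; sqrt(T) = 0.2886173938
Term 1 = -0.9400 * 1.0000000000 * 0.3987532726 * 0.1800 / (2 * 0.2886173938) = -0.1168832080
Term 2 = 0.0030 * 0.9400 * 0.9997501312 * 0.5084430929 = 0.0014334513
Term 3 = 0 (no dividend yield, q = 0)
Theta = -0.1168832080 + (0.0014334513) + (0.0000000000) = -0.115450


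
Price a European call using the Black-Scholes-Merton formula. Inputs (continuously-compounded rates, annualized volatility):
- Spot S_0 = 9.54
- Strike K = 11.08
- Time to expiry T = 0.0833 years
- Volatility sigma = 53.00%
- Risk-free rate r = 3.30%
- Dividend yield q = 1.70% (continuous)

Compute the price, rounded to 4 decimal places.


d1 = (ln(S/K) + (r - q + 0.5*sigma^2) * T) / (sigma * sqrt(T)) = -0.89310580
d2 = d1 - sigma * sqrt(T) = -1.04607302
exp(-rT) = 0.99725487; exp(-qT) = 0.99858490
C = S_0 * exp(-qT) * N(d1) - K * exp(-rT) * N(d2)
N(d1) = 0.18590026; N(d2) = 0.14776366
C = 9.5400 * 0.99858490 * 0.18590026 - 11.0800 * 0.99725487 * 0.14776366 = 0.1383

Answer: Price = 0.1383


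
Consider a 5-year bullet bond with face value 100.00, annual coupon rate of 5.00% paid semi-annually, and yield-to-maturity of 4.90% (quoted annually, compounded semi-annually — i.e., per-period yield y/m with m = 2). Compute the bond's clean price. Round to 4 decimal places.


Coupon per period c = face * coupon_rate / m = 2.500000
Periods per year m = 2; per-period yield y/m = 0.024500
Number of cashflows N = 10
Cashflows (t years, CF_t, discount factor 1/(1+y/m)^(m*t), PV):
  t = 0.5000: CF_t = 2.500000, DF = 0.976086, PV = 2.440215
  t = 1.0000: CF_t = 2.500000, DF = 0.952744, PV = 2.381859
  t = 1.5000: CF_t = 2.500000, DF = 0.929960, PV = 2.324899
  t = 2.0000: CF_t = 2.500000, DF = 0.907721, PV = 2.269301
  t = 2.5000: CF_t = 2.500000, DF = 0.886013, PV = 2.215033
  t = 3.0000: CF_t = 2.500000, DF = 0.864825, PV = 2.162062
  t = 3.5000: CF_t = 2.500000, DF = 0.844143, PV = 2.110359
  t = 4.0000: CF_t = 2.500000, DF = 0.823957, PV = 2.059891
  t = 4.5000: CF_t = 2.500000, DF = 0.804252, PV = 2.010631
  t = 5.0000: CF_t = 102.500000, DF = 0.785019, PV = 80.464485
Price P = sum_t PV_t = 100.438736

Answer: Price = 100.4387


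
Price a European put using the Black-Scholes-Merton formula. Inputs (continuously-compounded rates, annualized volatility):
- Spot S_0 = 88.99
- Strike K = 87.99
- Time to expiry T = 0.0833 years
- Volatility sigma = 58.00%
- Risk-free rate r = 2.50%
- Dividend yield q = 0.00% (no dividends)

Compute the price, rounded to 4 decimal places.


Answer: Price = 5.3238

Derivation:
d1 = (ln(S/K) + (r - q + 0.5*sigma^2) * T) / (sigma * sqrt(T)) = 0.16364818
d2 = d1 - sigma * sqrt(T) = -0.00374991
exp(-rT) = 0.99791967; exp(-qT) = 1.00000000
P = K * exp(-rT) * N(-d2) - S_0 * exp(-qT) * N(-d1)
N(-d1) = 0.43500406; N(-d2) = 0.50149599
P = 87.9900 * 0.99791967 * 0.50149599 - 88.9900 * 1.00000000 * 0.43500406 = 5.3238


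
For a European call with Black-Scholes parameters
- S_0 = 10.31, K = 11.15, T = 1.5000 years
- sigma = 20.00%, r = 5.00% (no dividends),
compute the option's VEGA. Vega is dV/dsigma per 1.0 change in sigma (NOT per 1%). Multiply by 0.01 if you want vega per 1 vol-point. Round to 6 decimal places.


d1 = 0.1088994155; d2 = -0.1360495588
phi(d1) = 0.3965837351; exp(-qT) = 1.0000000000; exp(-rT) = 0.9277434863
Vega = S * exp(-qT) * phi(d1) * sqrt(T) = 10.3100 * 1.0000000000 * 0.3965837351 * 1.2247448714 = 5.007710

Answer: Vega = 5.007710


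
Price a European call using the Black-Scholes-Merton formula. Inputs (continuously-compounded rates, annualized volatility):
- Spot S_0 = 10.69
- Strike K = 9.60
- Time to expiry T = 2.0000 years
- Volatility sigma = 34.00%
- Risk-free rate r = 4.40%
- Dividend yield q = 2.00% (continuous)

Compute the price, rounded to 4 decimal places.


d1 = (ln(S/K) + (r - q + 0.5*sigma^2) * T) / (sigma * sqrt(T)) = 0.56390856
d2 = d1 - sigma * sqrt(T) = 0.08307595
exp(-rT) = 0.91576088; exp(-qT) = 0.96078944
C = S_0 * exp(-qT) * N(d1) - K * exp(-rT) * N(d2)
N(d1) = 0.71359182; N(d2) = 0.53310443
C = 10.6900 * 0.96078944 * 0.71359182 - 9.6000 * 0.91576088 * 0.53310443 = 2.6425

Answer: Price = 2.6425


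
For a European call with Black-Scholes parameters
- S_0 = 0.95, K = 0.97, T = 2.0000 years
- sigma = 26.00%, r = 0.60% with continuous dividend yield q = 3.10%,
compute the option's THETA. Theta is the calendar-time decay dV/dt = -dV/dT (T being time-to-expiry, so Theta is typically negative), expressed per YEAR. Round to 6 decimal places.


Answer: Theta = -0.021032

Derivation:
d1 = -0.0087955568; d2 = -0.3764910831
phi(d1) = 0.3989268492; exp(-qT) = 0.9398828868; exp(-rT) = 0.9880717129
Theta = -S*exp(-qT)*phi(d1)*sigma/(2*sqrt(T)) - r*K*exp(-rT)*N(d2) + q*S*exp(-qT)*N(d1)
N(d1) = 0.4964911257; N(d2) = 0.3532759217; sqrt(T) = 1.4142135624
Term 1 = -0.9500 * 0.9398828868 * 0.3989268492 * 0.2600 / (2 * 1.4142135624) = -0.0327430377
Term 2 = -0.0060 * 0.9700 * 0.9880717129 * 0.3532759217 = -0.0020315405
Term 3 = 0.0310 * 0.9500 * 0.9398828868 * 0.4964911257 = 0.0137426514
Theta = -0.0327430377 + (-0.0020315405) + (0.0137426514) = -0.021032


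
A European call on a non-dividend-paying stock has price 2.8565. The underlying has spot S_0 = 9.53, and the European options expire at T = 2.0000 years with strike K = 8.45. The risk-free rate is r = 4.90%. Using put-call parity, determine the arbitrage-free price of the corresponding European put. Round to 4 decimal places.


Answer: Put price = 0.9877

Derivation:
Put-call parity: C - P = S_0 * exp(-qT) - K * exp(-rT).
S_0 * exp(-qT) = 9.5300 * 1.00000000 = 9.53000000
K * exp(-rT) = 8.4500 * 0.90664890 = 7.66118324
P = C - S*exp(-qT) + K*exp(-rT)
P = 2.8565 - 9.53000000 + 7.66118324 = 0.9877


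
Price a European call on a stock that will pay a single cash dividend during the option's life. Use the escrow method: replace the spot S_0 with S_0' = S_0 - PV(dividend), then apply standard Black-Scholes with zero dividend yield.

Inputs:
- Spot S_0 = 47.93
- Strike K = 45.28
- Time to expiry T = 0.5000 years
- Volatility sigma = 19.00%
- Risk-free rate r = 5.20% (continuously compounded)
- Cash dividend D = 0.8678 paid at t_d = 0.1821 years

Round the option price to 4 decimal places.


PV(D) = D * exp(-r * t_d) = 0.8678 * 0.99057549 = 0.85962141
S_0' = S_0 - PV(D) = 47.9300 - 0.85962141 = 47.07037859
d1 = (ln(S_0'/K) + (r + sigma^2/2)*T) / (sigma*sqrt(T)) = 0.54933611
d2 = d1 - sigma*sqrt(T) = 0.41498582
exp(-rT) = 0.97433509
N(d1) = 0.70861259; N(d2) = 0.66092386
C = S_0' * N(d1) - K * exp(-rT) * N(d2) = 47.07037859 * 0.70861259 - 45.2800 * 0.97433509 * 0.66092386 = 4.1961

Answer: Price = 4.1961


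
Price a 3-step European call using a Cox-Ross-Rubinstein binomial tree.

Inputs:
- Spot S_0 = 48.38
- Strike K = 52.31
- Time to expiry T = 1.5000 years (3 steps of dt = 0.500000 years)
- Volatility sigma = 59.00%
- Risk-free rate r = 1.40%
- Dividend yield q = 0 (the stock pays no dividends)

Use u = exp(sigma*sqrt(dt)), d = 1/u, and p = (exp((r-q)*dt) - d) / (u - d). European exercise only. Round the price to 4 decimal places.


Answer: Price = V(0,0) = 13.6811

Derivation:
dt = T/N = 0.500000
u = exp(sigma*sqrt(dt)) = 1.517695; d = 1/u = 0.658894
p = (exp((r-q)*dt) - d) / (u - d) = 0.405368
Discount per step: exp(-r*dt) = 0.993024
Stock lattice S(k, i) with i counting down-moves:
  k=0: S(0,0) = 48.3800
  k=1: S(1,0) = 73.4261; S(1,1) = 31.8773
  k=2: S(2,0) = 111.4385; S(2,1) = 48.3800; S(2,2) = 21.0037
  k=3: S(3,0) = 169.1296; S(3,1) = 73.4261; S(3,2) = 31.8773; S(3,3) = 13.8392
Terminal payoffs V(N, i) = max(S_T - K, 0):
  V(3,0) = 116.819638; V(3,1) = 21.116104; V(3,2) = 0.000000; V(3,3) = 0.000000
Backward induction: V(k, i) = exp(-r*dt) * [p * V(k+1, i) + (1-p) * V(k+1, i+1)].
  V(2,0) = exp(-r*dt) * [p*116.819638 + (1-p)*21.116104] = 59.493351
  V(2,1) = exp(-r*dt) * [p*21.116104 + (1-p)*0.000000] = 8.500086
  V(2,2) = exp(-r*dt) * [p*0.000000 + (1-p)*0.000000] = 0.000000
  V(1,0) = exp(-r*dt) * [p*59.493351 + (1-p)*8.500086] = 28.967645
  V(1,1) = exp(-r*dt) * [p*8.500086 + (1-p)*0.000000] = 3.421628
  V(0,0) = exp(-r*dt) * [p*28.967645 + (1-p)*3.421628] = 13.681066


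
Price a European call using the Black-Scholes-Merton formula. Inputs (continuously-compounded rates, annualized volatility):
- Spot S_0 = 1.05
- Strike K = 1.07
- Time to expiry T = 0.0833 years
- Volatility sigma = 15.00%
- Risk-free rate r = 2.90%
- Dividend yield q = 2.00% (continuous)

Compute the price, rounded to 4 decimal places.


Answer: Price = 0.0103

Derivation:
d1 = (ln(S/K) + (r - q + 0.5*sigma^2) * T) / (sigma * sqrt(T)) = -0.39687281
d2 = d1 - sigma * sqrt(T) = -0.44016542
exp(-rT) = 0.99758722; exp(-qT) = 0.99833539
C = S_0 * exp(-qT) * N(d1) - K * exp(-rT) * N(d2)
N(d1) = 0.34573063; N(d2) = 0.32990865
C = 1.0500 * 0.99833539 * 0.34573063 - 1.0700 * 0.99758722 * 0.32990865 = 0.0103


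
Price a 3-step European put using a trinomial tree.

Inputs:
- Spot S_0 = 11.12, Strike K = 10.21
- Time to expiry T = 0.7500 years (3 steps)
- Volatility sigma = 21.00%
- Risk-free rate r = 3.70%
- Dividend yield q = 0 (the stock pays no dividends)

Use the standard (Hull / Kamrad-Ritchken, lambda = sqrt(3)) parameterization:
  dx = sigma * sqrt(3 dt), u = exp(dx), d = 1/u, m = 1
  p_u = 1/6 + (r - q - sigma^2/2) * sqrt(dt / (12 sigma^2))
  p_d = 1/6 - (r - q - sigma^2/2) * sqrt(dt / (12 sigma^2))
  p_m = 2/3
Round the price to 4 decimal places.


dt = T/N = 0.250000; dx = sigma*sqrt(3*dt) = 0.181865
u = exp(dx) = 1.199453; d = 1/u = 0.833714
p_u = 0.176942, p_m = 0.666667, p_d = 0.156391
Discount per step: exp(-r*dt) = 0.990793
Stock lattice S(k, j) with j the centered position index:
  k=0: S(0,+0) = 11.1200
  k=1: S(1,-1) = 9.2709; S(1,+0) = 11.1200; S(1,+1) = 13.3379
  k=2: S(2,-2) = 7.7293; S(2,-1) = 9.2709; S(2,+0) = 11.1200; S(2,+1) = 13.3379; S(2,+2) = 15.9982
  k=3: S(3,-3) = 6.4440; S(3,-2) = 7.7293; S(3,-1) = 9.2709; S(3,+0) = 11.1200; S(3,+1) = 13.3379; S(3,+2) = 15.9982; S(3,+3) = 19.1891
Terminal payoffs V(N, j) = max(K - S_T, 0):
  V(3,-3) = 3.766001; V(3,-2) = 2.480728; V(3,-1) = 0.939105; V(3,+0) = 0.000000; V(3,+1) = 0.000000; V(3,+2) = 0.000000; V(3,+3) = 0.000000
Backward induction: V(k, j) = exp(-r*dt) * [p_u * V(k+1, j+1) + p_m * V(k+1, j) + p_d * V(k+1, j-1)]
  V(2,-2) = exp(-r*dt) * [p_u*0.939105 + p_m*2.480728 + p_d*3.766001] = 2.386776
  V(2,-1) = exp(-r*dt) * [p_u*0.000000 + p_m*0.939105 + p_d*2.480728] = 1.004697
  V(2,+0) = exp(-r*dt) * [p_u*0.000000 + p_m*0.000000 + p_d*0.939105] = 0.145515
  V(2,+1) = exp(-r*dt) * [p_u*0.000000 + p_m*0.000000 + p_d*0.000000] = 0.000000
  V(2,+2) = exp(-r*dt) * [p_u*0.000000 + p_m*0.000000 + p_d*0.000000] = 0.000000
  V(1,-1) = exp(-r*dt) * [p_u*0.145515 + p_m*1.004697 + p_d*2.386776] = 1.058976
  V(1,+0) = exp(-r*dt) * [p_u*0.000000 + p_m*0.145515 + p_d*1.004697] = 0.251796
  V(1,+1) = exp(-r*dt) * [p_u*0.000000 + p_m*0.000000 + p_d*0.145515] = 0.022548
  V(0,+0) = exp(-r*dt) * [p_u*0.022548 + p_m*0.251796 + p_d*1.058976] = 0.334361

Answer: Price = V(0,0) = 0.3344


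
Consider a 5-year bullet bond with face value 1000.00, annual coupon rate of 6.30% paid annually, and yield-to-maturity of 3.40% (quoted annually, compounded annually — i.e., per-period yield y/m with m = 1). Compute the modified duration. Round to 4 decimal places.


Answer: Modified duration = 4.3316

Derivation:
Coupon per period c = face * coupon_rate / m = 63.000000
Periods per year m = 1; per-period yield y/m = 0.034000
Number of cashflows N = 5
Cashflows (t years, CF_t, discount factor 1/(1+y/m)^(m*t), PV):
  t = 1.0000: CF_t = 63.000000, DF = 0.967118, PV = 60.928433
  t = 2.0000: CF_t = 63.000000, DF = 0.935317, PV = 58.924984
  t = 3.0000: CF_t = 63.000000, DF = 0.904562, PV = 56.987412
  t = 4.0000: CF_t = 63.000000, DF = 0.874818, PV = 55.113551
  t = 5.0000: CF_t = 1063.000000, DF = 0.846052, PV = 899.353793
Price P = sum_t PV_t = 1131.308173
First compute Macaulay numerator sum_t t * PV_t:
  t * PV_t at t = 1.0000: 60.928433
  t * PV_t at t = 2.0000: 117.849968
  t * PV_t at t = 3.0000: 170.962235
  t * PV_t at t = 4.0000: 220.454204
  t * PV_t at t = 5.0000: 4496.768966
Macaulay duration D = 5066.963807 / 1131.308173 = 4.478854
Modified duration = D / (1 + y/m) = 4.478854 / (1 + 0.034000) = 4.331580


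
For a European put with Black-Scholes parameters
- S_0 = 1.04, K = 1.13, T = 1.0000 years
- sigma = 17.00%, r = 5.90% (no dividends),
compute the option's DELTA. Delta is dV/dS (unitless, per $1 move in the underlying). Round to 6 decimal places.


Answer: Delta = -0.522392

Derivation:
d1 = -0.0561583504; d2 = -0.2261583504
phi(d1) = 0.3983136920; exp(-qT) = 1.0000000000; exp(-rT) = 0.9427067692
N(-d1) = 0.5223921698
Delta = -exp(-qT) * N(-d1) = -1.0000000000 * 0.5223921698 = -0.522392


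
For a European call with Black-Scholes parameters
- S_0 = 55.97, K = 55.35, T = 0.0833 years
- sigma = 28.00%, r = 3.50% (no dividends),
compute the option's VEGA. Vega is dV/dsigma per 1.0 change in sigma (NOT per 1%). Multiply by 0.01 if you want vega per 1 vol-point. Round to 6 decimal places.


d1 = 0.2143227148; d2 = 0.1335098446
phi(d1) = 0.3898841457; exp(-qT) = 1.0000000000; exp(-rT) = 0.9970887459
Vega = S * exp(-qT) * phi(d1) * sqrt(T) = 55.9700 * 1.0000000000 * 0.3898841457 * 0.2886173938 = 6.298156

Answer: Vega = 6.298156


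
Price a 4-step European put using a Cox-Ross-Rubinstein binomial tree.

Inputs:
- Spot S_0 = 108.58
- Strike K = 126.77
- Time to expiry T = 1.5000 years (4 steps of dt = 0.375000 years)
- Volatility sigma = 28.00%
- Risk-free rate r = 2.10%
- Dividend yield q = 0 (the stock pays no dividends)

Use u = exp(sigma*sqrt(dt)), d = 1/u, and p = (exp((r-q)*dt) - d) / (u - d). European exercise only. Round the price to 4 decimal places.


Answer: Price = V(0,0) = 24.6847

Derivation:
dt = T/N = 0.375000
u = exp(sigma*sqrt(dt)) = 1.187042; d = 1/u = 0.842430
p = (exp((r-q)*dt) - d) / (u - d) = 0.480181
Discount per step: exp(-r*dt) = 0.992156
Stock lattice S(k, i) with i counting down-moves:
  k=0: S(0,0) = 108.5800
  k=1: S(1,0) = 128.8890; S(1,1) = 91.4711
  k=2: S(2,0) = 152.9966; S(2,1) = 108.5800; S(2,2) = 77.0580
  k=3: S(3,0) = 181.6134; S(3,1) = 128.8890; S(3,2) = 91.4711; S(3,3) = 64.9160
  k=4: S(4,0) = 215.5826; S(4,1) = 152.9966; S(4,2) = 108.5800; S(4,3) = 77.0580; S(4,4) = 54.6872
Terminal payoffs V(N, i) = max(K - S_T, 0):
  V(4,0) = 0.000000; V(4,1) = 0.000000; V(4,2) = 18.190000; V(4,3) = 49.711978; V(4,4) = 72.082777
Backward induction: V(k, i) = exp(-r*dt) * [p * V(k+1, i) + (1-p) * V(k+1, i+1)].
  V(3,0) = exp(-r*dt) * [p*0.000000 + (1-p)*0.000000] = 0.000000
  V(3,1) = exp(-r*dt) * [p*0.000000 + (1-p)*18.190000] = 9.381344
  V(3,2) = exp(-r*dt) * [p*18.190000 + (1-p)*49.711978] = 34.304519
  V(3,3) = exp(-r*dt) * [p*49.711978 + (1-p)*72.082777] = 60.859590
  V(2,0) = exp(-r*dt) * [p*0.000000 + (1-p)*9.381344] = 4.838351
  V(2,1) = exp(-r*dt) * [p*9.381344 + (1-p)*34.304519] = 22.161679
  V(2,2) = exp(-r*dt) * [p*34.304519 + (1-p)*60.859590] = 47.730992
  V(1,0) = exp(-r*dt) * [p*4.838351 + (1-p)*22.161679] = 13.734763
  V(1,1) = exp(-r*dt) * [p*22.161679 + (1-p)*47.730992] = 35.175005
  V(0,0) = exp(-r*dt) * [p*13.734763 + (1-p)*35.175005] = 24.684656


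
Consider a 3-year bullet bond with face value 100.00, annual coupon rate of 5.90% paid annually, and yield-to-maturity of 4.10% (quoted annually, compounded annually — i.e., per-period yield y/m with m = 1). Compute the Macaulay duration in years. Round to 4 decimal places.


Coupon per period c = face * coupon_rate / m = 5.900000
Periods per year m = 1; per-period yield y/m = 0.041000
Number of cashflows N = 3
Cashflows (t years, CF_t, discount factor 1/(1+y/m)^(m*t), PV):
  t = 1.0000: CF_t = 5.900000, DF = 0.960615, PV = 5.667627
  t = 2.0000: CF_t = 5.900000, DF = 0.922781, PV = 5.444407
  t = 3.0000: CF_t = 105.900000, DF = 0.886437, PV = 93.873665
Price P = sum_t PV_t = 104.985698
Macaulay numerator sum_t t * PV_t:
  t * PV_t at t = 1.0000: 5.667627
  t * PV_t at t = 2.0000: 10.888813
  t * PV_t at t = 3.0000: 281.620994
Macaulay duration D = (sum_t t * PV_t) / P = 298.177434 / 104.985698 = 2.840172

Answer: Macaulay duration = 2.8402 years


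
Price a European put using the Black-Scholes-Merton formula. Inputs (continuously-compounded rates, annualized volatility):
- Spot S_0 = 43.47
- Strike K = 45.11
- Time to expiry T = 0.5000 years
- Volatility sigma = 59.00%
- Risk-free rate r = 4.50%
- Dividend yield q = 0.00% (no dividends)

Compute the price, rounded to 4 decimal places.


Answer: Price = 7.5579

Derivation:
d1 = (ln(S/K) + (r - q + 0.5*sigma^2) * T) / (sigma * sqrt(T)) = 0.17376153
d2 = d1 - sigma * sqrt(T) = -0.24343147
exp(-rT) = 0.97775124; exp(-qT) = 1.00000000
P = K * exp(-rT) * N(-d2) - S_0 * exp(-qT) * N(-d1)
N(-d1) = 0.43102644; N(-d2) = 0.59616442
P = 45.1100 * 0.97775124 * 0.59616442 - 43.4700 * 1.00000000 * 0.43102644 = 7.5579


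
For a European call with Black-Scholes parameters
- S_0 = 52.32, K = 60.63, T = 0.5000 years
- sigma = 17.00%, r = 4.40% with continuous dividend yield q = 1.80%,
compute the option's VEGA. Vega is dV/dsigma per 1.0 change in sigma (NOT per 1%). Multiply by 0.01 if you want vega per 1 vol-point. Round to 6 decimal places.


d1 = -1.0580489756; d2 = -1.1782571284
phi(d1) = 0.2279401121; exp(-qT) = 0.9910403788; exp(-rT) = 0.9782402351
Vega = S * exp(-qT) * phi(d1) * sqrt(T) = 52.3200 * 0.9910403788 * 0.2279401121 * 0.7071067812 = 8.357278

Answer: Vega = 8.357278


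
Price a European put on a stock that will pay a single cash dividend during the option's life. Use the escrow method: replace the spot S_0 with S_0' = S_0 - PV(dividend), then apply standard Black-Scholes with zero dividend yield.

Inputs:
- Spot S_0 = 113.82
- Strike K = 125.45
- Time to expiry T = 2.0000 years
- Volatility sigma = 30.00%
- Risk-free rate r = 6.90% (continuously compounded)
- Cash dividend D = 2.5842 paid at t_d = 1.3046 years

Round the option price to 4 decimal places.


PV(D) = D * exp(-r * t_d) = 2.5842 * 0.91391528 = 2.36173987
S_0' = S_0 - PV(D) = 113.8200 - 2.36173987 = 111.45826013
d1 = (ln(S_0'/K) + (r + sigma^2/2)*T) / (sigma*sqrt(T)) = 0.25866649
d2 = d1 - sigma*sqrt(T) = -0.16559757
exp(-rT) = 0.87109869
N(-d1) = 0.39794629; N(-d2) = 0.56576317
P = K * exp(-rT) * N(-d2) - S_0' * N(-d1) = 125.4500 * 0.87109869 * 0.56576317 - 111.45826013 * 0.39794629 = 17.4718

Answer: Price = 17.4718


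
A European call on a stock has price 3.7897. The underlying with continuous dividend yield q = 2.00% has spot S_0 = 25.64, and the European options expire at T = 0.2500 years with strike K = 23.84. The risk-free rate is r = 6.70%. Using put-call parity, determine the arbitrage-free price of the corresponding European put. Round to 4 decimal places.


Put-call parity: C - P = S_0 * exp(-qT) - K * exp(-rT).
S_0 * exp(-qT) = 25.6400 * 0.99501248 = 25.51211997
K * exp(-rT) = 23.8400 * 0.98338950 = 23.44400571
P = C - S*exp(-qT) + K*exp(-rT)
P = 3.7897 - 25.51211997 + 23.44400571 = 1.7216

Answer: Put price = 1.7216


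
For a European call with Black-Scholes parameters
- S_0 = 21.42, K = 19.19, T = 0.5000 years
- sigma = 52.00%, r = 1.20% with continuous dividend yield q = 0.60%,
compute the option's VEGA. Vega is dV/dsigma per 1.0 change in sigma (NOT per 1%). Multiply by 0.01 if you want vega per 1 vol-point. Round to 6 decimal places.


d1 = 0.4909925254; d2 = 0.1232969992
phi(d1) = 0.3536401659; exp(-qT) = 0.9970044955; exp(-rT) = 0.9940179641
Vega = S * exp(-qT) * phi(d1) * sqrt(T) = 21.4200 * 0.9970044955 * 0.3536401659 * 0.7071067812 = 5.340269

Answer: Vega = 5.340269


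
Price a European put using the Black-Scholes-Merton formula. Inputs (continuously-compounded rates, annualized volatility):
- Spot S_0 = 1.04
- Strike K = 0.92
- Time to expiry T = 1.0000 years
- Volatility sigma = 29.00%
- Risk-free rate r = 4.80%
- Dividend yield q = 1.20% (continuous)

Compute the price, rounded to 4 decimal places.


Answer: Price = 0.0503

Derivation:
d1 = (ln(S/K) + (r - q + 0.5*sigma^2) * T) / (sigma * sqrt(T)) = 0.69190456
d2 = d1 - sigma * sqrt(T) = 0.40190456
exp(-rT) = 0.95313379; exp(-qT) = 0.98807171
P = K * exp(-rT) * N(-d2) - S_0 * exp(-qT) * N(-d1)
N(-d1) = 0.24449863; N(-d2) = 0.34387713
P = 0.9200 * 0.95313379 * 0.34387713 - 1.0400 * 0.98807171 * 0.24449863 = 0.0503


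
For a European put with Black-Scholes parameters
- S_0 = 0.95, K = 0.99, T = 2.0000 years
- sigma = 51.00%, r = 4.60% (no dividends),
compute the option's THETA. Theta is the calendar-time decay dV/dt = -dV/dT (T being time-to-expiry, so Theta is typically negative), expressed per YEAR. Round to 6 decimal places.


Answer: Theta = -0.036764

Derivation:
d1 = 0.4309982784; d2 = -0.2902506384
phi(d1) = 0.3635573251; exp(-qT) = 1.0000000000; exp(-rT) = 0.9121051495
Theta = -S*exp(-qT)*phi(d1)*sigma/(2*sqrt(T)) + r*K*exp(-rT)*N(-d2) - q*S*exp(-qT)*N(-d1)
N(-d1) = 0.3332348111; N(-d2) = 0.6141877505; sqrt(T) = 1.4142135624
Term 1 = -0.9500 * 1.0000000000 * 0.3635573251 * 0.5100 / (2 * 1.4142135624) = -0.0622761401
Term 2 = 0.0460 * 0.9900 * 0.9121051495 * 0.6141877505 = 0.0255116815
Term 3 = 0 (no dividend yield, q = 0)
Theta = -0.0622761401 + (0.0255116815) + (0.0000000000) = -0.036764


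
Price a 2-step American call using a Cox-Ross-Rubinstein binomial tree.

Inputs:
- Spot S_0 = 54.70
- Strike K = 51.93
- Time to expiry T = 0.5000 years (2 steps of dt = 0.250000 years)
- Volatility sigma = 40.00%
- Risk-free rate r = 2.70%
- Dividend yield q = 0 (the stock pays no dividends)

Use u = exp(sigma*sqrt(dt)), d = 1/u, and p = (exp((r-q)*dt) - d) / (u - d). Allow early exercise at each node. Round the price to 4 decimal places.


dt = T/N = 0.250000
u = exp(sigma*sqrt(dt)) = 1.221403; d = 1/u = 0.818731
p = (exp((r-q)*dt) - d) / (u - d) = 0.466986
Discount per step: exp(-r*dt) = 0.993273
Stock lattice S(k, i) with i counting down-moves:
  k=0: S(0,0) = 54.7000
  k=1: S(1,0) = 66.8107; S(1,1) = 44.7846
  k=2: S(2,0) = 81.6028; S(2,1) = 54.7000; S(2,2) = 36.6665
Terminal payoffs V(N, i) = max(S_T - K, 0):
  V(2,0) = 29.672811; V(2,1) = 2.770000; V(2,2) = 0.000000
Backward induction: V(k, i) = exp(-r*dt) * [p * V(k+1, i) + (1-p) * V(k+1, i+1)]; then take max(V_cont, immediate exercise) for American.
  V(1,0) = exp(-r*dt) * [p*29.672811 + (1-p)*2.770000] = 15.230078; exercise = 14.880731; V(1,0) = max -> 15.230078
  V(1,1) = exp(-r*dt) * [p*2.770000 + (1-p)*0.000000] = 1.284848; exercise = 0.000000; V(1,1) = max -> 1.284848
  V(0,0) = exp(-r*dt) * [p*15.230078 + (1-p)*1.284848] = 7.744619; exercise = 2.770000; V(0,0) = max -> 7.744619

Answer: Price = V(0,0) = 7.7446


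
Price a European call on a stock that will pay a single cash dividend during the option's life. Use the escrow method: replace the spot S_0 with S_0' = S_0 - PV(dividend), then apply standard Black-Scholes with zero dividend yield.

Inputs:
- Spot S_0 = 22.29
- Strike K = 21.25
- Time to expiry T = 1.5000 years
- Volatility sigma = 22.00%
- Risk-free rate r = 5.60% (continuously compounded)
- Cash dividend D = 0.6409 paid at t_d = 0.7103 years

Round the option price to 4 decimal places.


Answer: Price = 3.4370

Derivation:
PV(D) = D * exp(-r * t_d) = 0.6409 * 0.96100391 = 0.61590741
S_0' = S_0 - PV(D) = 22.2900 - 0.61590741 = 21.67409259
d1 = (ln(S_0'/K) + (r + sigma^2/2)*T) / (sigma*sqrt(T)) = 0.51981424
d2 = d1 - sigma*sqrt(T) = 0.25037037
exp(-rT) = 0.91943126
N(d1) = 0.69840347; N(d2) = 0.59884953
C = S_0' * N(d1) - K * exp(-rT) * N(d2) = 21.67409259 * 0.69840347 - 21.2500 * 0.91943126 * 0.59884953 = 3.4370
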